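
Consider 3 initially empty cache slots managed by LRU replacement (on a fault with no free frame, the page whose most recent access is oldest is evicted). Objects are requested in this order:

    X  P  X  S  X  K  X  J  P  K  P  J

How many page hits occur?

5

X → miss, frames [X]
P → miss, frames [X, P]
X → hit
S → miss, frames [P, X, S]
X → hit
K → miss, evict P, frames [S, X, K]
X → hit
J → miss, evict S, frames [K, X, J]
P → miss, evict K, frames [X, J, P]
K → miss, evict X, frames [J, P, K]
P → hit
J → hit
Hits: 5.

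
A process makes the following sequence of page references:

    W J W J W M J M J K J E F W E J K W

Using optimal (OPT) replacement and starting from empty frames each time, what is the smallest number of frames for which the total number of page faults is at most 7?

f=1: 18 faults
f=2: 9 faults
f=3: 8 faults
f=4: 7 faults
f=5: 6 faults
f=6: 6 faults
Smallest f with faults ≤ 7 is 4.

4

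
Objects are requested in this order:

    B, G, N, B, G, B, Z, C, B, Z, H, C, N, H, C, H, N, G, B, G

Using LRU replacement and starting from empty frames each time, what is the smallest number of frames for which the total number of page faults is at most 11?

3

f=1: 20 faults
f=2: 17 faults
f=3: 10 faults
f=4: 9 faults
f=5: 9 faults
f=6: 6 faults
Smallest f with faults ≤ 11 is 3.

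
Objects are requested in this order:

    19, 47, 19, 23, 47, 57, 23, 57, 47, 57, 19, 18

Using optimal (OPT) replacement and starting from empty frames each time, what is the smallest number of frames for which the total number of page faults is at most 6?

3

f=1: 12 faults
f=2: 7 faults
f=3: 6 faults
f=4: 5 faults
f=5: 5 faults
Smallest f with faults ≤ 6 is 3.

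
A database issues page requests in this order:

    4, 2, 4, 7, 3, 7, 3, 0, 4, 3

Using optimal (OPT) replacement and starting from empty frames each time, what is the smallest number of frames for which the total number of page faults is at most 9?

2

f=1: 10 faults
f=2: 6 faults
f=3: 5 faults
f=4: 5 faults
f=5: 5 faults
Smallest f with faults ≤ 9 is 2.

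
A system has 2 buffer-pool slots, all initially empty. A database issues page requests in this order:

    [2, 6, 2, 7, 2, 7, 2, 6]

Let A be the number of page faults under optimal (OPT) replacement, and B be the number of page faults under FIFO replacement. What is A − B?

-1

Under OPT: F F . F . . . F → 4 faults.
Under FIFO: F F . F F . . F → 5 faults.
A − B = 4 − 5 = -1.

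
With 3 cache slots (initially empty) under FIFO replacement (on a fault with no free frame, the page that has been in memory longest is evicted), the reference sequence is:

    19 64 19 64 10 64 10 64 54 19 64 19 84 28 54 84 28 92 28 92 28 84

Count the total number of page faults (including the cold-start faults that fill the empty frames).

11

19 → fault, frames (19)
64 → fault, frames (19 64)
19 → hit
64 → hit
10 → fault, frames (19 64 10)
64 → hit
10 → hit
64 → hit
54 → fault, evict 19, frames (64 10 54)
19 → fault, evict 64, frames (10 54 19)
64 → fault, evict 10, frames (54 19 64)
19 → hit
84 → fault, evict 54, frames (19 64 84)
28 → fault, evict 19, frames (64 84 28)
54 → fault, evict 64, frames (84 28 54)
84 → hit
28 → hit
92 → fault, evict 84, frames (28 54 92)
28 → hit
92 → hit
28 → hit
84 → fault, evict 28, frames (54 92 84)
Page faults: 11.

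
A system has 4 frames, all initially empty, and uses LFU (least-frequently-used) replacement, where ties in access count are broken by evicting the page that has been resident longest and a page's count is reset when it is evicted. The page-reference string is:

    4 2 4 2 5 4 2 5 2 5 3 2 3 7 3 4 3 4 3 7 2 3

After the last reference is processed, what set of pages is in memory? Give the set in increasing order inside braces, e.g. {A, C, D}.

4 -> fault, frames [4]
2 -> fault, frames [4, 2]
4 -> hit
2 -> hit
5 -> fault, frames [4, 2, 5]
4 -> hit
2 -> hit
5 -> hit
2 -> hit
5 -> hit
3 -> fault, frames [4, 2, 5, 3]
2 -> hit
3 -> hit
7 -> fault, evict 3, frames [4, 2, 5, 7]
3 -> fault, evict 7, frames [4, 2, 5, 3]
4 -> hit
3 -> hit
4 -> hit
3 -> hit
7 -> fault, evict 5, frames [4, 2, 3, 7]
2 -> hit
3 -> hit

{2, 3, 4, 7}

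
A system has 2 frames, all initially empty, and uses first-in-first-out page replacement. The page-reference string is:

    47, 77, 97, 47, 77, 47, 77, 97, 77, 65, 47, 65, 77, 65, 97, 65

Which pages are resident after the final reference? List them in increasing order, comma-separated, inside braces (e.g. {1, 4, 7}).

47 -> fault, frames {47}
77 -> fault, frames {47,77}
97 -> fault, evict 47, frames {77,97}
47 -> fault, evict 77, frames {97,47}
77 -> fault, evict 97, frames {47,77}
47 -> hit
77 -> hit
97 -> fault, evict 47, frames {77,97}
77 -> hit
65 -> fault, evict 77, frames {97,65}
47 -> fault, evict 97, frames {65,47}
65 -> hit
77 -> fault, evict 65, frames {47,77}
65 -> fault, evict 47, frames {77,65}
97 -> fault, evict 77, frames {65,97}
65 -> hit

{65, 97}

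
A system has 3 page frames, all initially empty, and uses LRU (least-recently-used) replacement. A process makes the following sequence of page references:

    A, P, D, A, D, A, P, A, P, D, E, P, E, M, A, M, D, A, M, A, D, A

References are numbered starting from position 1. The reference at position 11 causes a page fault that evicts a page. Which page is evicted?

A

pos 1: A -> miss, frames [A]
pos 2: P -> miss, frames [A, P]
pos 3: D -> miss, frames [A, P, D]
pos 4: A -> hit
pos 5: D -> hit
pos 6: A -> hit
pos 7: P -> hit
pos 8: A -> hit
pos 9: P -> hit
pos 10: D -> hit
pos 11: E -> miss, evict A, frames [P, D, E]
At position 11, page A is evicted.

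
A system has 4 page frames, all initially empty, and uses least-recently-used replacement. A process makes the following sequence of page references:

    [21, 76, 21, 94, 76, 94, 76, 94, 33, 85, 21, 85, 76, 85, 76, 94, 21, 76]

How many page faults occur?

21 -> fault, frames (21)
76 -> fault, frames (21 76)
21 -> hit
94 -> fault, frames (76 21 94)
76 -> hit
94 -> hit
76 -> hit
94 -> hit
33 -> fault, frames (21 76 94 33)
85 -> fault, evict 21, frames (76 94 33 85)
21 -> fault, evict 76, frames (94 33 85 21)
85 -> hit
76 -> fault, evict 94, frames (33 21 85 76)
85 -> hit
76 -> hit
94 -> fault, evict 33, frames (21 85 76 94)
21 -> hit
76 -> hit
Page faults: 8.

8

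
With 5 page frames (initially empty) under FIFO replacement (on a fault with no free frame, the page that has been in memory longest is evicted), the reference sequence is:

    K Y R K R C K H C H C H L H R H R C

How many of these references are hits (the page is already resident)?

12

K: fault, frames {K}
Y: fault, frames {K,Y}
R: fault, frames {K,Y,R}
K: hit
R: hit
C: fault, frames {K,Y,R,C}
K: hit
H: fault, frames {K,Y,R,C,H}
C: hit
H: hit
C: hit
H: hit
L: fault, evict K, frames {Y,R,C,H,L}
H: hit
R: hit
H: hit
R: hit
C: hit
Hits: 12.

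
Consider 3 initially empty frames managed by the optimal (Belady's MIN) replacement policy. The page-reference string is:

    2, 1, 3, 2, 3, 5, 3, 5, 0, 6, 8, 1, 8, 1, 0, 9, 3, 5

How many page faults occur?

2 -> fault, frames [2]
1 -> fault, frames [2, 1]
3 -> fault, frames [2, 1, 3]
2 -> hit
3 -> hit
5 -> fault, evict 2, frames [1, 3, 5]
3 -> hit
5 -> hit
0 -> fault, evict 5, frames [1, 3, 0]
6 -> fault, evict 3, frames [1, 0, 6]
8 -> fault, evict 6, frames [1, 0, 8]
1 -> hit
8 -> hit
1 -> hit
0 -> hit
9 -> fault, evict 8, frames [1, 0, 9]
3 -> fault, evict 9, frames [1, 0, 3]
5 -> fault, evict 3, frames [1, 0, 5]
Page faults: 10.

10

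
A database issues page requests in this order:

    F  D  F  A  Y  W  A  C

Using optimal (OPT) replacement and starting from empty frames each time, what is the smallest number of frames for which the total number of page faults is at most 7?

f=1: 8 faults
f=2: 6 faults
f=3: 6 faults
f=4: 6 faults
f=5: 6 faults
f=6: 6 faults
Smallest f with faults ≤ 7 is 2.

2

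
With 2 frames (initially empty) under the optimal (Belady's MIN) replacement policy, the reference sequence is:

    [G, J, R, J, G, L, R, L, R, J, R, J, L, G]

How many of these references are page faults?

8

G: fault, frames {G}
J: fault, frames {G,J}
R: fault, evict G, frames {J,R}
J: hit
G: fault, evict J, frames {R,G}
L: fault, evict G, frames {R,L}
R: hit
L: hit
R: hit
J: fault, evict L, frames {R,J}
R: hit
J: hit
L: fault, evict J, frames {R,L}
G: fault, evict L, frames {R,G}
Page faults: 8.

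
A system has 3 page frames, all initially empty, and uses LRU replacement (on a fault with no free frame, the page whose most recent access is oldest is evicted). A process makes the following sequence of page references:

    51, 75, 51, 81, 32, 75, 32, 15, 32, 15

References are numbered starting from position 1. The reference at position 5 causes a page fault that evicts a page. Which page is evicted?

75

pos 1: 51 → fault, frames (51)
pos 2: 75 → fault, frames (51 75)
pos 3: 51 → hit
pos 4: 81 → fault, frames (75 51 81)
pos 5: 32 → fault, evict 75, frames (51 81 32)
At position 5, page 75 is evicted.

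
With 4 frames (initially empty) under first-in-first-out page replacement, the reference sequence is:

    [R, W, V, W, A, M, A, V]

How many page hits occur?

R → miss, frames (R)
W → miss, frames (R W)
V → miss, frames (R W V)
W → hit
A → miss, frames (R W V A)
M → miss, evict R, frames (W V A M)
A → hit
V → hit
Hits: 3.

3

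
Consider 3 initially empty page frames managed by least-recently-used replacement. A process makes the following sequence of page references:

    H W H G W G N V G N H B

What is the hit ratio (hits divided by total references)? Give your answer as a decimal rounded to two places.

H: miss, frames (H)
W: miss, frames (H W)
H: hit
G: miss, frames (W H G)
W: hit
G: hit
N: miss, evict H, frames (W G N)
V: miss, evict W, frames (G N V)
G: hit
N: hit
H: miss, evict V, frames (G N H)
B: miss, evict G, frames (N H B)
Hits: 5 of 12 references → 5/12 = 0.4167.

0.42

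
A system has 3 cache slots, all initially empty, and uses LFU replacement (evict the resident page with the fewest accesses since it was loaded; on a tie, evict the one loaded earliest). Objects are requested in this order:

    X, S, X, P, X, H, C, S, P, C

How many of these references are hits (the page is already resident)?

2

X → fault, frames [X]
S → fault, frames [X, S]
X → hit
P → fault, frames [X, S, P]
X → hit
H → fault, evict S, frames [X, P, H]
C → fault, evict P, frames [X, H, C]
S → fault, evict H, frames [X, C, S]
P → fault, evict C, frames [X, S, P]
C → fault, evict S, frames [X, P, C]
Hits: 2.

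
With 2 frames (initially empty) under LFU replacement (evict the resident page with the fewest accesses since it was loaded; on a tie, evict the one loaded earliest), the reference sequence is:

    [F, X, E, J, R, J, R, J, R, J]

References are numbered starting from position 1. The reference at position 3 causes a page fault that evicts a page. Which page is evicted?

pos 1: F -> miss, frames [F]
pos 2: X -> miss, frames [F, X]
pos 3: E -> miss, evict F, frames [X, E]
At position 3, page F is evicted.

F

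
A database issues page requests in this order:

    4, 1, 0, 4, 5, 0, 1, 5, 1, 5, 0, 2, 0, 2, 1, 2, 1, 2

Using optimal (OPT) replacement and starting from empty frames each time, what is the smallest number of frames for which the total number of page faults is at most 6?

f=1: 18 faults
f=2: 8 faults
f=3: 5 faults
f=4: 5 faults
f=5: 5 faults
Smallest f with faults ≤ 6 is 3.

3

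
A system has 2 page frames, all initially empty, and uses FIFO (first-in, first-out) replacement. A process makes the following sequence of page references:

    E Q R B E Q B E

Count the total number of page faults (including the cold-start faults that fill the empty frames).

E → fault, frames [E]
Q → fault, frames [E, Q]
R → fault, evict E, frames [Q, R]
B → fault, evict Q, frames [R, B]
E → fault, evict R, frames [B, E]
Q → fault, evict B, frames [E, Q]
B → fault, evict E, frames [Q, B]
E → fault, evict Q, frames [B, E]
Page faults: 8.

8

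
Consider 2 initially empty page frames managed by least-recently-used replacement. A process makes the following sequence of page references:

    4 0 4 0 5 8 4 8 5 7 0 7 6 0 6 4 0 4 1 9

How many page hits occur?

6

4 -> miss, frames (4)
0 -> miss, frames (4 0)
4 -> hit
0 -> hit
5 -> miss, evict 4, frames (0 5)
8 -> miss, evict 0, frames (5 8)
4 -> miss, evict 5, frames (8 4)
8 -> hit
5 -> miss, evict 4, frames (8 5)
7 -> miss, evict 8, frames (5 7)
0 -> miss, evict 5, frames (7 0)
7 -> hit
6 -> miss, evict 0, frames (7 6)
0 -> miss, evict 7, frames (6 0)
6 -> hit
4 -> miss, evict 0, frames (6 4)
0 -> miss, evict 6, frames (4 0)
4 -> hit
1 -> miss, evict 0, frames (4 1)
9 -> miss, evict 4, frames (1 9)
Hits: 6.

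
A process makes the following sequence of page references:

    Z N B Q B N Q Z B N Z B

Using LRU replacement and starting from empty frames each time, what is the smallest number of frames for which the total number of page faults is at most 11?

f=1: 12 faults
f=2: 11 faults
f=3: 7 faults
f=4: 4 faults
Smallest f with faults ≤ 11 is 2.

2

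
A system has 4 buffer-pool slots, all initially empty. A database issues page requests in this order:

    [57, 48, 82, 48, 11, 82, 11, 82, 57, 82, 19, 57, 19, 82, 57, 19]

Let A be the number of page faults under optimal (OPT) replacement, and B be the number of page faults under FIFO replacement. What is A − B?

Under OPT: F F F . F . . . . . F . . . . . → 5 faults.
Under FIFO: F F F . F . . . . . F F . . . . → 6 faults.
A − B = 5 − 6 = -1.

-1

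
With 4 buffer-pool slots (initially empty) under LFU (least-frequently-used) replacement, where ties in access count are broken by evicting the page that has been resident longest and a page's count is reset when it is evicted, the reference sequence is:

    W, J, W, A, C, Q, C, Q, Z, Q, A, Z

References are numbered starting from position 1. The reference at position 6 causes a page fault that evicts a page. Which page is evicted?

J

pos 1: W: miss, frames (W)
pos 2: J: miss, frames (W J)
pos 3: W: hit
pos 4: A: miss, frames (W J A)
pos 5: C: miss, frames (W J A C)
pos 6: Q: miss, evict J, frames (W A C Q)
At position 6, page J is evicted.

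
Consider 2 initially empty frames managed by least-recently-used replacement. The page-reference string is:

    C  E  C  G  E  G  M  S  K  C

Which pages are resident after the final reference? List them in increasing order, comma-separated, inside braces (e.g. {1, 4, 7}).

C -> fault, frames (C)
E -> fault, frames (C E)
C -> hit
G -> fault, evict E, frames (C G)
E -> fault, evict C, frames (G E)
G -> hit
M -> fault, evict E, frames (G M)
S -> fault, evict G, frames (M S)
K -> fault, evict M, frames (S K)
C -> fault, evict S, frames (K C)

{C, K}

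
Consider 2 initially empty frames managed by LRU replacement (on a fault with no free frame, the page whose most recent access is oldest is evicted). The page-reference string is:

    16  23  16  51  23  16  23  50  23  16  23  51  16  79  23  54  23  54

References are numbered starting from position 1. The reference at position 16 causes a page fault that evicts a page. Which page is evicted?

pos 1: 16 → miss, frames (16)
pos 2: 23 → miss, frames (16 23)
pos 3: 16 → hit
pos 4: 51 → miss, evict 23, frames (16 51)
pos 5: 23 → miss, evict 16, frames (51 23)
pos 6: 16 → miss, evict 51, frames (23 16)
pos 7: 23 → hit
pos 8: 50 → miss, evict 16, frames (23 50)
pos 9: 23 → hit
pos 10: 16 → miss, evict 50, frames (23 16)
pos 11: 23 → hit
pos 12: 51 → miss, evict 16, frames (23 51)
pos 13: 16 → miss, evict 23, frames (51 16)
pos 14: 79 → miss, evict 51, frames (16 79)
pos 15: 23 → miss, evict 16, frames (79 23)
pos 16: 54 → miss, evict 79, frames (23 54)
At position 16, page 79 is evicted.

79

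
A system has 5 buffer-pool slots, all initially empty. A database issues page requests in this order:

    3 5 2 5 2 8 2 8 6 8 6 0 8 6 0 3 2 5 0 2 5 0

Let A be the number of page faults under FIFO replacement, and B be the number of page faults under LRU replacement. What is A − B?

Under FIFO: F F F . . F . . F . . F . . . F . F . F . . → 9 faults.
Under LRU: F F F . . F . . F . . F . . . F . F . . . . → 8 faults.
A − B = 9 − 8 = 1.

1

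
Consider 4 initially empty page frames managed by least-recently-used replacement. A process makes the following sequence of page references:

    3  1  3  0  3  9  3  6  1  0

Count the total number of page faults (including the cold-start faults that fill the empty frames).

7

3 → miss, frames {3}
1 → miss, frames {3,1}
3 → hit
0 → miss, frames {1,3,0}
3 → hit
9 → miss, frames {1,0,3,9}
3 → hit
6 → miss, evict 1, frames {0,9,3,6}
1 → miss, evict 0, frames {9,3,6,1}
0 → miss, evict 9, frames {3,6,1,0}
Page faults: 7.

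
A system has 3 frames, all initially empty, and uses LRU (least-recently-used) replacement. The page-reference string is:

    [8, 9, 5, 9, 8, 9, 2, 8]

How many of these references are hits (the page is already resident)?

8 -> fault, frames [8]
9 -> fault, frames [8, 9]
5 -> fault, frames [8, 9, 5]
9 -> hit
8 -> hit
9 -> hit
2 -> fault, evict 5, frames [8, 9, 2]
8 -> hit
Hits: 4.

4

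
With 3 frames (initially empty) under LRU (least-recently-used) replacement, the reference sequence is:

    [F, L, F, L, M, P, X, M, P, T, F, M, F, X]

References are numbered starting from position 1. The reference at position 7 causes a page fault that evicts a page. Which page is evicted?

L

pos 1: F → fault, frames (F)
pos 2: L → fault, frames (F L)
pos 3: F → hit
pos 4: L → hit
pos 5: M → fault, frames (F L M)
pos 6: P → fault, evict F, frames (L M P)
pos 7: X → fault, evict L, frames (M P X)
At position 7, page L is evicted.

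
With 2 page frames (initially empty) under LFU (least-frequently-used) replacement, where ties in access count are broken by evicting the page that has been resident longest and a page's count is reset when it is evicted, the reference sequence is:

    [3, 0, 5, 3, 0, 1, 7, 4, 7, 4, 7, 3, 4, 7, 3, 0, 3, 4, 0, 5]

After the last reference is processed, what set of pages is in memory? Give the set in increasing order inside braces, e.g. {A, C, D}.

{5, 7}

3 -> fault, frames [3]
0 -> fault, frames [3, 0]
5 -> fault, evict 3, frames [0, 5]
3 -> fault, evict 0, frames [5, 3]
0 -> fault, evict 5, frames [3, 0]
1 -> fault, evict 3, frames [0, 1]
7 -> fault, evict 0, frames [1, 7]
4 -> fault, evict 1, frames [7, 4]
7 -> hit
4 -> hit
7 -> hit
3 -> fault, evict 4, frames [7, 3]
4 -> fault, evict 3, frames [7, 4]
7 -> hit
3 -> fault, evict 4, frames [7, 3]
0 -> fault, evict 3, frames [7, 0]
3 -> fault, evict 0, frames [7, 3]
4 -> fault, evict 3, frames [7, 4]
0 -> fault, evict 4, frames [7, 0]
5 -> fault, evict 0, frames [7, 5]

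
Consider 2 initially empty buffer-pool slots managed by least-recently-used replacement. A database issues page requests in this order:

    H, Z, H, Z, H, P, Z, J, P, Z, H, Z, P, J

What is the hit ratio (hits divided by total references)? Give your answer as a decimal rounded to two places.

H: fault, frames {H}
Z: fault, frames {H,Z}
H: hit
Z: hit
H: hit
P: fault, evict Z, frames {H,P}
Z: fault, evict H, frames {P,Z}
J: fault, evict P, frames {Z,J}
P: fault, evict Z, frames {J,P}
Z: fault, evict J, frames {P,Z}
H: fault, evict P, frames {Z,H}
Z: hit
P: fault, evict H, frames {Z,P}
J: fault, evict Z, frames {P,J}
Hits: 4 of 14 references → 4/14 = 0.2857.

0.29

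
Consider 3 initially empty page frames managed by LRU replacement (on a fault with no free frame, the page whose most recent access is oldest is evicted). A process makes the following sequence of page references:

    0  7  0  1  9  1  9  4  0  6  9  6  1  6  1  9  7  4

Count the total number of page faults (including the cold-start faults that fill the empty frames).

0 -> fault, frames {0}
7 -> fault, frames {0,7}
0 -> hit
1 -> fault, frames {7,0,1}
9 -> fault, evict 7, frames {0,1,9}
1 -> hit
9 -> hit
4 -> fault, evict 0, frames {1,9,4}
0 -> fault, evict 1, frames {9,4,0}
6 -> fault, evict 9, frames {4,0,6}
9 -> fault, evict 4, frames {0,6,9}
6 -> hit
1 -> fault, evict 0, frames {9,6,1}
6 -> hit
1 -> hit
9 -> hit
7 -> fault, evict 6, frames {1,9,7}
4 -> fault, evict 1, frames {9,7,4}
Page faults: 11.

11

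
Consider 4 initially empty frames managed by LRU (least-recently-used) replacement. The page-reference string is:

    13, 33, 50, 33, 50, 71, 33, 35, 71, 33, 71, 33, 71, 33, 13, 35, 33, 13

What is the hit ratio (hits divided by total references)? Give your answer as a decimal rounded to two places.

0.67

13 -> miss, frames {13}
33 -> miss, frames {13,33}
50 -> miss, frames {13,33,50}
33 -> hit
50 -> hit
71 -> miss, frames {13,33,50,71}
33 -> hit
35 -> miss, evict 13, frames {50,71,33,35}
71 -> hit
33 -> hit
71 -> hit
33 -> hit
71 -> hit
33 -> hit
13 -> miss, evict 50, frames {35,71,33,13}
35 -> hit
33 -> hit
13 -> hit
Hits: 12 of 18 references → 12/18 = 0.6667.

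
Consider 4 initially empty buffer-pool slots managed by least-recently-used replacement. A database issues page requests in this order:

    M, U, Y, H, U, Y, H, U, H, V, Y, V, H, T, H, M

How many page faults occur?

M → fault, frames (M)
U → fault, frames (M U)
Y → fault, frames (M U Y)
H → fault, frames (M U Y H)
U → hit
Y → hit
H → hit
U → hit
H → hit
V → fault, evict M, frames (Y U H V)
Y → hit
V → hit
H → hit
T → fault, evict U, frames (Y V H T)
H → hit
M → fault, evict Y, frames (V T H M)
Page faults: 7.

7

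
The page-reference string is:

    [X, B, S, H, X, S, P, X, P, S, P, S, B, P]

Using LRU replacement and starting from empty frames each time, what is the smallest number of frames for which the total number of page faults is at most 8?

f=1: 14 faults
f=2: 11 faults
f=3: 7 faults
f=4: 6 faults
f=5: 5 faults
Smallest f with faults ≤ 8 is 3.

3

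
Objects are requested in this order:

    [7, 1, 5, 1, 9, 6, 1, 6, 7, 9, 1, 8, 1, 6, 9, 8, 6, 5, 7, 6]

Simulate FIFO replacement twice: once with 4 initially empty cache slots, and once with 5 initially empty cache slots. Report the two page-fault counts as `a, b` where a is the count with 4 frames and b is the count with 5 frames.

12, 7

4 frames: F F F . F F . . F . F F . . F . F F F . → 12 faults.
5 frames: F F F . F F . . . . . F . . . . . . F . → 7 faults.
7 < 12: adding a frame reduced faults, as is typical.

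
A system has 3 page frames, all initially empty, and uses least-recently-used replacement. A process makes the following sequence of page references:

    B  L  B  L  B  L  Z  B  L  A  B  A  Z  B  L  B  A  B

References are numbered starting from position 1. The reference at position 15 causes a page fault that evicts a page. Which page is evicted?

pos 1: B → miss, frames {B}
pos 2: L → miss, frames {B,L}
pos 3: B → hit
pos 4: L → hit
pos 5: B → hit
pos 6: L → hit
pos 7: Z → miss, frames {B,L,Z}
pos 8: B → hit
pos 9: L → hit
pos 10: A → miss, evict Z, frames {B,L,A}
pos 11: B → hit
pos 12: A → hit
pos 13: Z → miss, evict L, frames {B,A,Z}
pos 14: B → hit
pos 15: L → miss, evict A, frames {Z,B,L}
At position 15, page A is evicted.

A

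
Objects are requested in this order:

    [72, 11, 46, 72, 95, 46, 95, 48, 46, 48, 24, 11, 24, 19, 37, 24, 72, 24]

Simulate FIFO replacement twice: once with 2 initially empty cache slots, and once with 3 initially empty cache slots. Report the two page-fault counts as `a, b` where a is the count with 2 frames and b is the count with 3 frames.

13, 11

2 frames: F F F F F F . F . . F F . F F F F . → 13 faults.
3 frames: F F F . F . . F . . F F . F F F F . → 11 faults.
11 < 13: adding a frame reduced faults, as is typical.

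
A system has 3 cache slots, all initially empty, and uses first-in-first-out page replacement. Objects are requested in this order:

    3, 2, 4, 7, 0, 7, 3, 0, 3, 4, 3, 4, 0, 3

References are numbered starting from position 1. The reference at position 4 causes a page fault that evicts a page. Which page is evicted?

3

pos 1: 3: miss, frames [3]
pos 2: 2: miss, frames [3, 2]
pos 3: 4: miss, frames [3, 2, 4]
pos 4: 7: miss, evict 3, frames [2, 4, 7]
At position 4, page 3 is evicted.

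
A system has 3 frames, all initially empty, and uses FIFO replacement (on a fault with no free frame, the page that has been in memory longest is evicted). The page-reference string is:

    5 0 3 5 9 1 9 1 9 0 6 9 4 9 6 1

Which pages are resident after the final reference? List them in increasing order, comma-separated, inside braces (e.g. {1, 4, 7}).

{1, 4, 9}

5 -> fault, frames (5)
0 -> fault, frames (5 0)
3 -> fault, frames (5 0 3)
5 -> hit
9 -> fault, evict 5, frames (0 3 9)
1 -> fault, evict 0, frames (3 9 1)
9 -> hit
1 -> hit
9 -> hit
0 -> fault, evict 3, frames (9 1 0)
6 -> fault, evict 9, frames (1 0 6)
9 -> fault, evict 1, frames (0 6 9)
4 -> fault, evict 0, frames (6 9 4)
9 -> hit
6 -> hit
1 -> fault, evict 6, frames (9 4 1)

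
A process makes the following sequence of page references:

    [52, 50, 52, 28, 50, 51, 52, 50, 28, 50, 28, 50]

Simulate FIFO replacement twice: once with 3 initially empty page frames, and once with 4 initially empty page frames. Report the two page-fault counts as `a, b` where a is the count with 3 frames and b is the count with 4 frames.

7, 4

3 frames: F F . F . F F F F . . . → 7 faults.
4 frames: F F . F . F . . . . . . → 4 faults.
4 < 7: adding a frame reduced faults, as is typical.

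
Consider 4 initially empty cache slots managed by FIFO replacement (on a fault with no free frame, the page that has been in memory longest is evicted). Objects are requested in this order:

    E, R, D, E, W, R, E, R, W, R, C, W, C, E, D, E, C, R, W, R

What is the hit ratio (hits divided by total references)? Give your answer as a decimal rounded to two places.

E: fault, frames [E]
R: fault, frames [E, R]
D: fault, frames [E, R, D]
E: hit
W: fault, frames [E, R, D, W]
R: hit
E: hit
R: hit
W: hit
R: hit
C: fault, evict E, frames [R, D, W, C]
W: hit
C: hit
E: fault, evict R, frames [D, W, C, E]
D: hit
E: hit
C: hit
R: fault, evict D, frames [W, C, E, R]
W: hit
R: hit
Hits: 13 of 20 references → 13/20 = 0.6500.

0.65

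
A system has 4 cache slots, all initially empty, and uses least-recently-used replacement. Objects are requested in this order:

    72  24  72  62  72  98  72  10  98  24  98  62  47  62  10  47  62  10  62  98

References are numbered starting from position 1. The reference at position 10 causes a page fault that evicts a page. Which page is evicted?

pos 1: 72: miss, frames (72)
pos 2: 24: miss, frames (72 24)
pos 3: 72: hit
pos 4: 62: miss, frames (24 72 62)
pos 5: 72: hit
pos 6: 98: miss, frames (24 62 72 98)
pos 7: 72: hit
pos 8: 10: miss, evict 24, frames (62 98 72 10)
pos 9: 98: hit
pos 10: 24: miss, evict 62, frames (72 10 98 24)
At position 10, page 62 is evicted.

62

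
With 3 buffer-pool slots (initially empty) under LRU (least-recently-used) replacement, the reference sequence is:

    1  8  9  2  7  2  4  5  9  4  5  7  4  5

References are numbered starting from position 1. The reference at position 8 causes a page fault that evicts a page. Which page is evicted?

7

pos 1: 1 → fault, frames (1)
pos 2: 8 → fault, frames (1 8)
pos 3: 9 → fault, frames (1 8 9)
pos 4: 2 → fault, evict 1, frames (8 9 2)
pos 5: 7 → fault, evict 8, frames (9 2 7)
pos 6: 2 → hit
pos 7: 4 → fault, evict 9, frames (7 2 4)
pos 8: 5 → fault, evict 7, frames (2 4 5)
At position 8, page 7 is evicted.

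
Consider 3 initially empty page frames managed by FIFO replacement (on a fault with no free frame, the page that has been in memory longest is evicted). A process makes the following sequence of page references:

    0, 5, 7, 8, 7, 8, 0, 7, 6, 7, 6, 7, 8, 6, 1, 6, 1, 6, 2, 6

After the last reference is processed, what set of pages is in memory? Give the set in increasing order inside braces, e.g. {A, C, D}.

{1, 2, 6}

0: miss, frames (0)
5: miss, frames (0 5)
7: miss, frames (0 5 7)
8: miss, evict 0, frames (5 7 8)
7: hit
8: hit
0: miss, evict 5, frames (7 8 0)
7: hit
6: miss, evict 7, frames (8 0 6)
7: miss, evict 8, frames (0 6 7)
6: hit
7: hit
8: miss, evict 0, frames (6 7 8)
6: hit
1: miss, evict 6, frames (7 8 1)
6: miss, evict 7, frames (8 1 6)
1: hit
6: hit
2: miss, evict 8, frames (1 6 2)
6: hit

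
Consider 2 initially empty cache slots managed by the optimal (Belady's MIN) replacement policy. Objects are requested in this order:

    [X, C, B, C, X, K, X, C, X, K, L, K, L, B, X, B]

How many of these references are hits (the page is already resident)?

6

X → miss, frames [X]
C → miss, frames [X, C]
B → miss, evict X, frames [C, B]
C → hit
X → miss, evict B, frames [C, X]
K → miss, evict C, frames [X, K]
X → hit
C → miss, evict K, frames [X, C]
X → hit
K → miss, evict C, frames [X, K]
L → miss, evict X, frames [K, L]
K → hit
L → hit
B → miss, evict L, frames [K, B]
X → miss, evict K, frames [B, X]
B → hit
Hits: 6.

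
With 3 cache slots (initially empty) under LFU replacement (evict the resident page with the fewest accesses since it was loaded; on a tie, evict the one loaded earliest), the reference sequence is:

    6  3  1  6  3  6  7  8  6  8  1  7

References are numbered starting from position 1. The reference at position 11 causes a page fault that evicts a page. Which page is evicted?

pos 1: 6: fault, frames (6)
pos 2: 3: fault, frames (6 3)
pos 3: 1: fault, frames (6 3 1)
pos 4: 6: hit
pos 5: 3: hit
pos 6: 6: hit
pos 7: 7: fault, evict 1, frames (6 3 7)
pos 8: 8: fault, evict 7, frames (6 3 8)
pos 9: 6: hit
pos 10: 8: hit
pos 11: 1: fault, evict 3, frames (6 8 1)
At position 11, page 3 is evicted.

3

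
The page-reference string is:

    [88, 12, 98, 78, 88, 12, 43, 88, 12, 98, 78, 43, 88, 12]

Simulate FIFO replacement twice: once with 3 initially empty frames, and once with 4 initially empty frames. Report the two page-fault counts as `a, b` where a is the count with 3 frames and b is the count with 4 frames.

11, 12

3 frames: F F F F F F F . . F F . F F → 11 faults.
4 frames: F F F F . . F F F F F F F F → 12 faults.
12 > 11: adding a frame increased faults — Belady's anomaly.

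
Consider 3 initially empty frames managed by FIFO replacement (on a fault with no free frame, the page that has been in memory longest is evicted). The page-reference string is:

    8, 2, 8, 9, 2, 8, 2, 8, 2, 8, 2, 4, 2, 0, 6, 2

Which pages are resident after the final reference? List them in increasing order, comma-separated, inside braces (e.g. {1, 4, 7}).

8 → fault, frames {8}
2 → fault, frames {8,2}
8 → hit
9 → fault, frames {8,2,9}
2 → hit
8 → hit
2 → hit
8 → hit
2 → hit
8 → hit
2 → hit
4 → fault, evict 8, frames {2,9,4}
2 → hit
0 → fault, evict 2, frames {9,4,0}
6 → fault, evict 9, frames {4,0,6}
2 → fault, evict 4, frames {0,6,2}

{0, 2, 6}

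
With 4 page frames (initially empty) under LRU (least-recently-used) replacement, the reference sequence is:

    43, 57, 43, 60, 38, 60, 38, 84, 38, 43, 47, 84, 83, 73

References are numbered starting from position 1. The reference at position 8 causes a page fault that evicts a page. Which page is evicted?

57

pos 1: 43 → miss, frames (43)
pos 2: 57 → miss, frames (43 57)
pos 3: 43 → hit
pos 4: 60 → miss, frames (57 43 60)
pos 5: 38 → miss, frames (57 43 60 38)
pos 6: 60 → hit
pos 7: 38 → hit
pos 8: 84 → miss, evict 57, frames (43 60 38 84)
At position 8, page 57 is evicted.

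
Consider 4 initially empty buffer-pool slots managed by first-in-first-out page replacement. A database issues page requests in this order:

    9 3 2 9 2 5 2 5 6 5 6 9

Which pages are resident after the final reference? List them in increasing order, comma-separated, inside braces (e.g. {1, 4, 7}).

{2, 5, 6, 9}

9: miss, frames (9)
3: miss, frames (9 3)
2: miss, frames (9 3 2)
9: hit
2: hit
5: miss, frames (9 3 2 5)
2: hit
5: hit
6: miss, evict 9, frames (3 2 5 6)
5: hit
6: hit
9: miss, evict 3, frames (2 5 6 9)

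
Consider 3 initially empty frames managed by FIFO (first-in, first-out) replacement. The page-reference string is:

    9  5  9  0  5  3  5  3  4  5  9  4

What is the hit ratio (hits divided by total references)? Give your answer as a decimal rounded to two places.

0.42

9: fault, frames [9]
5: fault, frames [9, 5]
9: hit
0: fault, frames [9, 5, 0]
5: hit
3: fault, evict 9, frames [5, 0, 3]
5: hit
3: hit
4: fault, evict 5, frames [0, 3, 4]
5: fault, evict 0, frames [3, 4, 5]
9: fault, evict 3, frames [4, 5, 9]
4: hit
Hits: 5 of 12 references → 5/12 = 0.4167.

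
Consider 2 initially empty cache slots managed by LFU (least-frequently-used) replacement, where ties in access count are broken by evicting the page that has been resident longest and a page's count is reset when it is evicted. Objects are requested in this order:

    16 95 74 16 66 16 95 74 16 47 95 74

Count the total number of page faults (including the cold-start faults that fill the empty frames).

10

16 -> fault, frames {16}
95 -> fault, frames {16,95}
74 -> fault, evict 16, frames {95,74}
16 -> fault, evict 95, frames {74,16}
66 -> fault, evict 74, frames {16,66}
16 -> hit
95 -> fault, evict 66, frames {16,95}
74 -> fault, evict 95, frames {16,74}
16 -> hit
47 -> fault, evict 74, frames {16,47}
95 -> fault, evict 47, frames {16,95}
74 -> fault, evict 95, frames {16,74}
Page faults: 10.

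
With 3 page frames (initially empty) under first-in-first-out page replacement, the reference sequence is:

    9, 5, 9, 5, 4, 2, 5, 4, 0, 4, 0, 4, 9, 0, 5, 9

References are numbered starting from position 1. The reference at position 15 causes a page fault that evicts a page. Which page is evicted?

2

pos 1: 9: miss, frames (9)
pos 2: 5: miss, frames (9 5)
pos 3: 9: hit
pos 4: 5: hit
pos 5: 4: miss, frames (9 5 4)
pos 6: 2: miss, evict 9, frames (5 4 2)
pos 7: 5: hit
pos 8: 4: hit
pos 9: 0: miss, evict 5, frames (4 2 0)
pos 10: 4: hit
pos 11: 0: hit
pos 12: 4: hit
pos 13: 9: miss, evict 4, frames (2 0 9)
pos 14: 0: hit
pos 15: 5: miss, evict 2, frames (0 9 5)
At position 15, page 2 is evicted.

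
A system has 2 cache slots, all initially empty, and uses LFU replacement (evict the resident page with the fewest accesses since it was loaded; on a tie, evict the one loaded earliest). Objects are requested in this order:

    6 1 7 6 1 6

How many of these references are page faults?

6: fault, frames (6)
1: fault, frames (6 1)
7: fault, evict 6, frames (1 7)
6: fault, evict 1, frames (7 6)
1: fault, evict 7, frames (6 1)
6: hit
Page faults: 5.

5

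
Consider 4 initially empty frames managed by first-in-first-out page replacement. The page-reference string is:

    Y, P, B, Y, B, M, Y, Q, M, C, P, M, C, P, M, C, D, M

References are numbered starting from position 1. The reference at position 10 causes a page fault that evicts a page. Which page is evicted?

pos 1: Y → fault, frames {Y}
pos 2: P → fault, frames {Y,P}
pos 3: B → fault, frames {Y,P,B}
pos 4: Y → hit
pos 5: B → hit
pos 6: M → fault, frames {Y,P,B,M}
pos 7: Y → hit
pos 8: Q → fault, evict Y, frames {P,B,M,Q}
pos 9: M → hit
pos 10: C → fault, evict P, frames {B,M,Q,C}
At position 10, page P is evicted.

P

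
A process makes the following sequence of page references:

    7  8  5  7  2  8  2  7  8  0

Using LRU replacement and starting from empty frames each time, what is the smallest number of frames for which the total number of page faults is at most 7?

3

f=1: 10 faults
f=2: 9 faults
f=3: 6 faults
f=4: 5 faults
f=5: 5 faults
Smallest f with faults ≤ 7 is 3.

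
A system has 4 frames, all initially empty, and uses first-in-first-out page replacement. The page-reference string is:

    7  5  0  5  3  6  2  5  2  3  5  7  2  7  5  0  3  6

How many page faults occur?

7 -> miss, frames [7]
5 -> miss, frames [7, 5]
0 -> miss, frames [7, 5, 0]
5 -> hit
3 -> miss, frames [7, 5, 0, 3]
6 -> miss, evict 7, frames [5, 0, 3, 6]
2 -> miss, evict 5, frames [0, 3, 6, 2]
5 -> miss, evict 0, frames [3, 6, 2, 5]
2 -> hit
3 -> hit
5 -> hit
7 -> miss, evict 3, frames [6, 2, 5, 7]
2 -> hit
7 -> hit
5 -> hit
0 -> miss, evict 6, frames [2, 5, 7, 0]
3 -> miss, evict 2, frames [5, 7, 0, 3]
6 -> miss, evict 5, frames [7, 0, 3, 6]
Page faults: 11.

11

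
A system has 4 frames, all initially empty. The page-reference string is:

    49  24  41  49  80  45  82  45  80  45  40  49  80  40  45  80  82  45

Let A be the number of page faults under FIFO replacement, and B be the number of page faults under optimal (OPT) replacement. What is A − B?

Under FIFO: F F F . F F F . . . F F F . F . F . → 11 faults.
Under OPT: F F F . F F F . . . F . . . . . F . → 8 faults.
A − B = 11 − 8 = 3.

3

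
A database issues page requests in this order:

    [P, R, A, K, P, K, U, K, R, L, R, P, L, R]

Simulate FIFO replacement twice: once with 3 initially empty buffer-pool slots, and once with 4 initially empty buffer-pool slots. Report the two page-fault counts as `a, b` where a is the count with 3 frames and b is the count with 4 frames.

3 frames: F F F F F . F . F F . F . . → 9 faults.
4 frames: F F F F . . F . . F F F . . → 8 faults.
8 < 9: adding a frame reduced faults, as is typical.

9, 8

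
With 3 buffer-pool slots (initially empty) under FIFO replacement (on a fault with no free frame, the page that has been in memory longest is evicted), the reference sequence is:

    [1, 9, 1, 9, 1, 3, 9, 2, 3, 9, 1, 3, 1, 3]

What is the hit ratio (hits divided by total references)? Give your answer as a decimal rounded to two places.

0.64

1 → miss, frames [1]
9 → miss, frames [1, 9]
1 → hit
9 → hit
1 → hit
3 → miss, frames [1, 9, 3]
9 → hit
2 → miss, evict 1, frames [9, 3, 2]
3 → hit
9 → hit
1 → miss, evict 9, frames [3, 2, 1]
3 → hit
1 → hit
3 → hit
Hits: 9 of 14 references → 9/14 = 0.6429.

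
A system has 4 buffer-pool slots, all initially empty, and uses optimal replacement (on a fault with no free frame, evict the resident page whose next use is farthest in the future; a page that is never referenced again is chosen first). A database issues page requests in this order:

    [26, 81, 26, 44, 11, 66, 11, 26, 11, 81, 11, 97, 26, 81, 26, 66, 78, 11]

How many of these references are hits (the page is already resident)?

10

26 -> fault, frames (26)
81 -> fault, frames (26 81)
26 -> hit
44 -> fault, frames (26 81 44)
11 -> fault, frames (26 81 44 11)
66 -> fault, evict 44, frames (26 81 11 66)
11 -> hit
26 -> hit
11 -> hit
81 -> hit
11 -> hit
97 -> fault, evict 11, frames (26 81 66 97)
26 -> hit
81 -> hit
26 -> hit
66 -> hit
78 -> fault, evict 97, frames (26 81 66 78)
11 -> fault, evict 78, frames (26 81 66 11)
Hits: 10.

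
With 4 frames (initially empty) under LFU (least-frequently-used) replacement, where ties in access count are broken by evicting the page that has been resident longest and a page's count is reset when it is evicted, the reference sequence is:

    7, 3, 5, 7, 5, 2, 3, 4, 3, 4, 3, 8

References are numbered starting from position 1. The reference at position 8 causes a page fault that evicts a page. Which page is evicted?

2

pos 1: 7: miss, frames {7}
pos 2: 3: miss, frames {7,3}
pos 3: 5: miss, frames {7,3,5}
pos 4: 7: hit
pos 5: 5: hit
pos 6: 2: miss, frames {7,3,5,2}
pos 7: 3: hit
pos 8: 4: miss, evict 2, frames {7,3,5,4}
At position 8, page 2 is evicted.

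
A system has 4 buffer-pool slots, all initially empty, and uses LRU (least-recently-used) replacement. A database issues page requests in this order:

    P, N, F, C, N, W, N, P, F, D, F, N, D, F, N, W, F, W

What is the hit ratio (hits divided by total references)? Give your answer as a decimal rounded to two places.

0.50

P: miss, frames (P)
N: miss, frames (P N)
F: miss, frames (P N F)
C: miss, frames (P N F C)
N: hit
W: miss, evict P, frames (F C N W)
N: hit
P: miss, evict F, frames (C W N P)
F: miss, evict C, frames (W N P F)
D: miss, evict W, frames (N P F D)
F: hit
N: hit
D: hit
F: hit
N: hit
W: miss, evict P, frames (D F N W)
F: hit
W: hit
Hits: 9 of 18 references → 9/18 = 0.5000.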